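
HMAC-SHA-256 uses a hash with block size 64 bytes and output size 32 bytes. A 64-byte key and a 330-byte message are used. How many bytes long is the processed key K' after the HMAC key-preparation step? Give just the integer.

Key is 64 ≤ 64 bytes, zero-padded: |K'| = 64.

64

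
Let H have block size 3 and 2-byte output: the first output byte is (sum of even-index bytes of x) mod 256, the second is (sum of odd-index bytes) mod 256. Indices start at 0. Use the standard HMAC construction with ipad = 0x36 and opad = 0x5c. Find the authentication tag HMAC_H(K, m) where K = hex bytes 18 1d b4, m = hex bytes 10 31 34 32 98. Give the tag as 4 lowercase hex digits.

Key hex bytes 18 1d b4 is exactly B = 3 bytes: K' = 18 1d b4.
K' ⊕ ipad = 2e 2b 82.  K' ⊕ opad = 44 41 e8.
Inner input = (K'⊕ipad) ∥ m = 2e 2b 82 ∥ 10 31 34 32 98.
Inner hash: even-index sum = 275 mod 256 = 19; odd-index sum = 263 mod 256 = 7 → 13 07.
Outer input = (K'⊕opad) ∥ inner = 44 41 e8 ∥ 13 07.
Outer hash (tag): even-index sum = 307 mod 256 = 51; odd-index sum = 84 mod 256 = 84 → 33 54.

3354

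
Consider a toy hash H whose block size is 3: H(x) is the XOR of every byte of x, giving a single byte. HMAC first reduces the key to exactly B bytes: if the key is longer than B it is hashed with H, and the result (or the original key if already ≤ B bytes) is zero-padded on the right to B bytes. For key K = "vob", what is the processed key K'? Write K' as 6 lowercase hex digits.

766f62

Key "vob" = 76 6f 62 is exactly B = 3 bytes: K' = 76 6f 62.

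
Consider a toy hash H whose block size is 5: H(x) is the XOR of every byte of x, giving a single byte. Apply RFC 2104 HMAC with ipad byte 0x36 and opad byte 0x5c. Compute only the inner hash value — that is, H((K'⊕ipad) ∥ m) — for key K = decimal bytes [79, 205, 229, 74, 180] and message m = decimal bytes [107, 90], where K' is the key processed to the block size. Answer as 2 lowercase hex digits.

9e

Key decimal bytes [79, 205, 229, 74, 180] = 4f cd e5 4a b4 is exactly B = 5 bytes: K' = 4f cd e5 4a b4.
K' ⊕ ipad = 79 fb d3 7c 82.
Inner input = 79 fb d3 7c 82 ∥ 6b 5a.
Inner hash: XOR 79⊕fb⊕d3⊕7c⊕82⊕6b⊕5a = 9e.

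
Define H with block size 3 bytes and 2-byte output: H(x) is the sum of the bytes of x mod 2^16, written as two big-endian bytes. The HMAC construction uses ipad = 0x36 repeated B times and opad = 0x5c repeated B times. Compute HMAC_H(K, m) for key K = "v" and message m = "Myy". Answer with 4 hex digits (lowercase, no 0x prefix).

Key "v" = 76 is 1 byte ≤ B = 3; zero-pad to 3 bytes: K' = 76 00 00.
K' ⊕ ipad = 40 36 36.  K' ⊕ opad = 2a 5c 5c.
Inner input = (K'⊕ipad) ∥ m = 40 36 36 ∥ 4d 79 79.
Inner hash: sum = 64+54+54+77+121+121 = 491 → 01 eb.
Outer input = (K'⊕opad) ∥ inner = 2a 5c 5c ∥ 01 eb.
Outer hash (tag): sum = 42+92+92+1+235 = 462 → 01 ce.

01ce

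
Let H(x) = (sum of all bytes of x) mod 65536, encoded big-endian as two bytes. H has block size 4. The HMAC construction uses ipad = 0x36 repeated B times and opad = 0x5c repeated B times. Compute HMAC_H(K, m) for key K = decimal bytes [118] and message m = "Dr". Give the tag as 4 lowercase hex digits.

Key decimal bytes [118] = 76 is 1 byte ≤ B = 4; zero-pad to 4 bytes: K' = 76 00 00 00.
K' ⊕ ipad = 40 36 36 36.  K' ⊕ opad = 2a 5c 5c 5c.
Inner input = (K'⊕ipad) ∥ m = 40 36 36 36 ∥ 44 72.
Inner hash: sum = 64+54+54+54+68+114 = 408 → 01 98.
Outer input = (K'⊕opad) ∥ inner = 2a 5c 5c 5c ∥ 01 98.
Outer hash (tag): sum = 42+92+92+92+1+152 = 471 → 01 d7.

01d7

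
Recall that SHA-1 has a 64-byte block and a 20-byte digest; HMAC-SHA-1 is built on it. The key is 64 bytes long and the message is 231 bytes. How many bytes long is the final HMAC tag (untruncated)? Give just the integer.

20

The tag is one SHA-1 digest: 20 bytes.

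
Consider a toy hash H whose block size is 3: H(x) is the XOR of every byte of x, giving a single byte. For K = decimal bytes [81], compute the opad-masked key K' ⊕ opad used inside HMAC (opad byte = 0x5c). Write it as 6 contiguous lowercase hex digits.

0d5c5c

Key decimal bytes [81] = 51 is 1 byte ≤ B = 3; zero-pad to 3 bytes: K' = 51 00 00.
XOR each byte with 0x5c: 51⊕5c=0d, 00⊕5c=5c, 00⊕5c=5c.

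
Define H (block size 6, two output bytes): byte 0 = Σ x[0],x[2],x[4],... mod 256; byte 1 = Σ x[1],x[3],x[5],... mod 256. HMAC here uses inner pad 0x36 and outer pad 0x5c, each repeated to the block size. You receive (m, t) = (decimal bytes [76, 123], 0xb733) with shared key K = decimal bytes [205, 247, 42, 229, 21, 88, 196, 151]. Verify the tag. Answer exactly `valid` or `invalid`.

invalid

Key decimal bytes [205, 247, 42, 229, 21, 88, 196, 151] = cd f7 2a e5 15 58 c4 97 is 8 bytes > B = 6, so hash it first: H(key) = d0 cb, then zero-pad to 6 bytes: K' = d0 cb 00 00 00 00.
K' ⊕ ipad = e6 fd 36 36 36 36; K' ⊕ opad = 8c 97 5c 5c 5c 5c.
Inner hash: even-index sum = 414 mod 256 = 158; odd-index sum = 484 mod 256 = 228 → 9e e4.
Outer hash (recomputed tag): even-index sum = 482 mod 256 = 226; odd-index sum = 563 mod 256 = 51 → e2 33.
Recomputed tag = e233; claimed = b733 → mismatch.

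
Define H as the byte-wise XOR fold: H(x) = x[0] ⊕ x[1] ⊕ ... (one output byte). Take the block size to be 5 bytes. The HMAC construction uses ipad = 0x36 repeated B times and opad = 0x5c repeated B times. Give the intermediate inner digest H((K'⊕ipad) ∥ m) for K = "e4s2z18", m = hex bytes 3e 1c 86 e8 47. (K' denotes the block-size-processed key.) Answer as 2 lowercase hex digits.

Key "e4s2z18" = 65 34 73 32 7a 31 38 is 7 bytes > B = 5, so hash it first: H(key) = 63, then zero-pad to 5 bytes: K' = 63 00 00 00 00.
K' ⊕ ipad = 55 36 36 36 36.
Inner input = 55 36 36 36 36 ∥ 3e 1c 86 e8 47.
Inner hash: XOR 55⊕36⊕36⊕36⊕36⊕3e⊕1c⊕86⊕e8⊕47 = 5e.

5e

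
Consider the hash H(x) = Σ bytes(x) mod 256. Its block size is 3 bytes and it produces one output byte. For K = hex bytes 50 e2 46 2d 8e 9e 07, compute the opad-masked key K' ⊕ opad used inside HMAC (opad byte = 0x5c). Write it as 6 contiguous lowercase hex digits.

Key hex bytes 50 e2 46 2d 8e 9e 07 is 7 bytes > B = 3, so hash it first: H(key) = d8, then zero-pad to 3 bytes: K' = d8 00 00.
XOR each byte with 0x5c: d8⊕5c=84, 00⊕5c=5c, 00⊕5c=5c.

845c5c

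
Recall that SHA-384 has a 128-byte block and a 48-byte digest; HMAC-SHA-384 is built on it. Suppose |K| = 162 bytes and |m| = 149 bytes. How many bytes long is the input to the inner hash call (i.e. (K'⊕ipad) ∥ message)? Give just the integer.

277

Key is 162 > 128 bytes, so it is hashed to 48 bytes then zero-padded to 128: |K'| = 128.
Inner input = (K'⊕ipad) ∥ m → 128 + 149 = 277 bytes.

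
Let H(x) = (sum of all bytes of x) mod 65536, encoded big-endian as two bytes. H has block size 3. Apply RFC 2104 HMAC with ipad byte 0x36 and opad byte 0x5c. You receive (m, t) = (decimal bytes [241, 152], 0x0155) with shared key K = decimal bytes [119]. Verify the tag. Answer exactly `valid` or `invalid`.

invalid

Key decimal bytes [119] = 77 is 1 byte ≤ B = 3; zero-pad to 3 bytes: K' = 77 00 00.
K' ⊕ ipad = 41 36 36; K' ⊕ opad = 2b 5c 5c.
Inner hash: sum = 65+54+54+241+152 = 566 → 02 36.
Outer hash (recomputed tag): sum = 43+92+92+2+54 = 283 → 01 1b.
Recomputed tag = 011b; claimed = 0155 → mismatch.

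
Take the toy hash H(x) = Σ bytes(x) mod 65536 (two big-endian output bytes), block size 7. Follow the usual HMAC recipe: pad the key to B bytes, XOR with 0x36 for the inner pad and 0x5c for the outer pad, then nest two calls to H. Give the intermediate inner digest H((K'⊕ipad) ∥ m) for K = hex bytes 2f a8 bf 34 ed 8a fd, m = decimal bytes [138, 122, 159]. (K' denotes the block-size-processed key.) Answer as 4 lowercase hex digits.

0547

Key hex bytes 2f a8 bf 34 ed 8a fd is exactly B = 7 bytes: K' = 2f a8 bf 34 ed 8a fd.
K' ⊕ ipad = 19 9e 89 02 db bc cb.
Inner input = 19 9e 89 02 db bc cb ∥ 8a 7a 9f.
Inner hash: sum = 25+158+137+2+219+188+203+138+122+159 = 1351 → 05 47.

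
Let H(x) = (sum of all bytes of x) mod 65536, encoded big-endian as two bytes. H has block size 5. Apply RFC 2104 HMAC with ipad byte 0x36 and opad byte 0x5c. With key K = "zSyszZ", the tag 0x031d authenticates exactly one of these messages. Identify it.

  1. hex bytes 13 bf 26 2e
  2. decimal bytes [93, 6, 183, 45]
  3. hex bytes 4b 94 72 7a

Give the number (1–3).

Key "zSyszZ" = 7a 53 79 73 7a 5a is 6 bytes > B = 5, so hash it first: H(key) = 02 8d, then zero-pad to 5 bytes: K' = 02 8d 00 00 00.
K' ⊕ ipad = 34 bb 36 36 36; K' ⊕ opad = 5e d1 5c 5c 5c.
m1: inner = H(34 bb 36 36 36 13 bf 26 2e) = 02 b7; tag = H(5e d1 5c 5c 5c 02 b7) = 02fc
m2: inner = H(34 bb 36 36 36 5d 06 b7 2d) = 02 d8; tag = H(5e d1 5c 5c 5c 02 d8) = 031d ← matches
m3: inner = H(34 bb 36 36 36 4b 94 72 7a) = 03 5c; tag = H(5e d1 5c 5c 5c 03 5c) = 02a2

2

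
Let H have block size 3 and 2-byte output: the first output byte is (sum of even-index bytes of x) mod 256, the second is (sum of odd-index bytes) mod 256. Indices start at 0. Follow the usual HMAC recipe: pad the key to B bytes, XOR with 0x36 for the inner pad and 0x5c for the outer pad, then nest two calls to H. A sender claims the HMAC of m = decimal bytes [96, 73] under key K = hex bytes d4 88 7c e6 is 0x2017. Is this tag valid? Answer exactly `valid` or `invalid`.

Key hex bytes d4 88 7c e6 is 4 bytes > B = 3, so hash it first: H(key) = 50 6e, then zero-pad to 3 bytes: K' = 50 6e 00.
K' ⊕ ipad = 66 58 36; K' ⊕ opad = 0c 32 5c.
Inner hash: even-index sum = 229 mod 256 = 229; odd-index sum = 184 mod 256 = 184 → e5 b8.
Outer hash (recomputed tag): even-index sum = 288 mod 256 = 32; odd-index sum = 279 mod 256 = 23 → 20 17.
Recomputed tag = 2017; claimed = 2017 → match.

valid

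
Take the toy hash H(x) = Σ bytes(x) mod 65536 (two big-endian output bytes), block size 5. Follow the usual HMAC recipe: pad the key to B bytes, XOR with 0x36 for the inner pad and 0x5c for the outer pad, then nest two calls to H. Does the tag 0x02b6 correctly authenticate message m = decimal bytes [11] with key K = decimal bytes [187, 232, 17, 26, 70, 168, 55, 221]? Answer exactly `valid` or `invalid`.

invalid

Key decimal bytes [187, 232, 17, 26, 70, 168, 55, 221] = bb e8 11 1a 46 a8 37 dd is 8 bytes > B = 5, so hash it first: H(key) = 03 d0, then zero-pad to 5 bytes: K' = 03 d0 00 00 00.
K' ⊕ ipad = 35 e6 36 36 36; K' ⊕ opad = 5f 8c 5c 5c 5c.
Inner hash: sum = 53+230+54+54+54+11 = 456 → 01 c8.
Outer hash (recomputed tag): sum = 95+140+92+92+92+1+200 = 712 → 02 c8.
Recomputed tag = 02c8; claimed = 02b6 → mismatch.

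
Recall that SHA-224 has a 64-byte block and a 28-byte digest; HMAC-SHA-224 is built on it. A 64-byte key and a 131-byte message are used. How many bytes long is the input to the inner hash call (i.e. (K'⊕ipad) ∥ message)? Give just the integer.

Key is 64 ≤ 64 bytes, zero-padded: |K'| = 64.
Inner input = (K'⊕ipad) ∥ m → 64 + 131 = 195 bytes.

195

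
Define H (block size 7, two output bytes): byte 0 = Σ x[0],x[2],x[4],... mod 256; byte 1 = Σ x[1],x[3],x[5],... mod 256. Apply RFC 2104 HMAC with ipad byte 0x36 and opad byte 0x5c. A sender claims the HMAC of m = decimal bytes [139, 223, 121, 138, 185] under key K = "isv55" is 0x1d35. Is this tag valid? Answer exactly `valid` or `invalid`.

invalid

Key "isv55" = 69 73 76 35 35 is 5 bytes ≤ B = 7; zero-pad to 7 bytes: K' = 69 73 76 35 35 00 00.
K' ⊕ ipad = 5f 45 40 03 03 36 36; K' ⊕ opad = 35 2f 2a 69 69 5c 5c.
Inner hash: even-index sum = 577 mod 256 = 65; odd-index sum = 571 mod 256 = 59 → 41 3b.
Outer hash (recomputed tag): even-index sum = 351 mod 256 = 95; odd-index sum = 309 mod 256 = 53 → 5f 35.
Recomputed tag = 5f35; claimed = 1d35 → mismatch.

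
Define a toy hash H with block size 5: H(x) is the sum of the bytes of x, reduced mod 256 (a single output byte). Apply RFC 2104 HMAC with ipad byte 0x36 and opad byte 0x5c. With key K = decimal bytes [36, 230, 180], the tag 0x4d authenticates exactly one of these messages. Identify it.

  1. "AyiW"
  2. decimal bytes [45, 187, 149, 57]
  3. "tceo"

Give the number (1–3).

3

Key decimal bytes [36, 230, 180] = 24 e6 b4 is 3 bytes ≤ B = 5; zero-pad to 5 bytes: K' = 24 e6 b4 00 00.
K' ⊕ ipad = 12 d0 82 36 36; K' ⊕ opad = 78 ba e8 5c 5c.
m1: inner = H(12 d0 82 36 36 41 79 69 57) = 4a; tag = H(78 ba e8 5c 5c 4a) = 1c
m2: inner = H(12 d0 82 36 36 2d bb 95 39) = 86; tag = H(78 ba e8 5c 5c 86) = 58
m3: inner = H(12 d0 82 36 36 74 63 65 6f) = 7b; tag = H(78 ba e8 5c 5c 7b) = 4d ← matches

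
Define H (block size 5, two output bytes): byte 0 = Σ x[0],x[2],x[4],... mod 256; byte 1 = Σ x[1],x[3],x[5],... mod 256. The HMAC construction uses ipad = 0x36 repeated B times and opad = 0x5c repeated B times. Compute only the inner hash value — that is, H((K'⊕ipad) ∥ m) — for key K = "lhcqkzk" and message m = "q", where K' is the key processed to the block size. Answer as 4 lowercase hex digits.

ff0c

Key "lhcqkzk" = 6c 68 63 71 6b 7a 6b is 7 bytes > B = 5, so hash it first: H(key) = a5 53, then zero-pad to 5 bytes: K' = a5 53 00 00 00.
K' ⊕ ipad = 93 65 36 36 36.
Inner input = 93 65 36 36 36 ∥ 71.
Inner hash: even-index sum = 255 mod 256 = 255; odd-index sum = 268 mod 256 = 12 → ff 0c.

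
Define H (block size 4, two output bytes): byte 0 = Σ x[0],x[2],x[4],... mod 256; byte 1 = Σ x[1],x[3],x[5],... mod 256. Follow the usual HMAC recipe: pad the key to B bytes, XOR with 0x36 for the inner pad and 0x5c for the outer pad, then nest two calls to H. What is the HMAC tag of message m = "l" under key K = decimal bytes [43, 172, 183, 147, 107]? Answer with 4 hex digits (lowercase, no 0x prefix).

Key decimal bytes [43, 172, 183, 147, 107] = 2b ac b7 93 6b is 5 bytes > B = 4, so hash it first: H(key) = 4d 3f, then zero-pad to 4 bytes: K' = 4d 3f 00 00.
K' ⊕ ipad = 7b 09 36 36.  K' ⊕ opad = 11 63 5c 5c.
Inner input = (K'⊕ipad) ∥ m = 7b 09 36 36 ∥ 6c.
Inner hash: even-index sum = 285 mod 256 = 29; odd-index sum = 63 mod 256 = 63 → 1d 3f.
Outer input = (K'⊕opad) ∥ inner = 11 63 5c 5c ∥ 1d 3f.
Outer hash (tag): even-index sum = 138 mod 256 = 138; odd-index sum = 254 mod 256 = 254 → 8a fe.

8afe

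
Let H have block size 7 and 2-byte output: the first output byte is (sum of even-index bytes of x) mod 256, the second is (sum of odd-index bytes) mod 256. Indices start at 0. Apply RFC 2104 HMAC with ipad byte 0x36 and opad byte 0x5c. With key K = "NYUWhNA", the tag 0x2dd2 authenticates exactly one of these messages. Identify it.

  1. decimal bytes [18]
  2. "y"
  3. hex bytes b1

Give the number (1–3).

2

Key "NYUWhNA" = 4e 59 55 57 68 4e 41 is exactly B = 7 bytes: K' = 4e 59 55 57 68 4e 41.
K' ⊕ ipad = 78 6f 63 61 5e 78 77; K' ⊕ opad = 12 05 09 0b 34 12 1d.
m1: inner = H(78 6f 63 61 5e 78 77 12) = b0 5a; tag = H(12 05 09 0b 34 12 1d b0 5a) = c6d2
m2: inner = H(78 6f 63 61 5e 78 77 79) = b0 c1; tag = H(12 05 09 0b 34 12 1d b0 c1) = 2dd2 ← matches
m3: inner = H(78 6f 63 61 5e 78 77 b1) = b0 f9; tag = H(12 05 09 0b 34 12 1d b0 f9) = 65d2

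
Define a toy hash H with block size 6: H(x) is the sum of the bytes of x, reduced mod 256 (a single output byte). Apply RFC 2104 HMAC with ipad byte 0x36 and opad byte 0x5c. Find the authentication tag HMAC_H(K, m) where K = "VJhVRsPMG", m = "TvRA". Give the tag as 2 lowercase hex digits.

Key "VJhVRsPMG" = 56 4a 68 56 52 73 50 4d 47 is 9 bytes > B = 6, so hash it first: H(key) = 07, then zero-pad to 6 bytes: K' = 07 00 00 00 00 00.
K' ⊕ ipad = 31 36 36 36 36 36.  K' ⊕ opad = 5b 5c 5c 5c 5c 5c.
Inner input = (K'⊕ipad) ∥ m = 31 36 36 36 36 36 ∥ 54 76 52 41.
Inner hash: sum = 49+54+54+54+54+54+84+118+82+65 = 668; mod 256 = 156 → 9c.
Outer input = (K'⊕opad) ∥ inner = 5b 5c 5c 5c 5c 5c ∥ 9c.
Outer hash (tag): sum = 91+92+92+92+92+92+156 = 707; mod 256 = 195 → c3.

c3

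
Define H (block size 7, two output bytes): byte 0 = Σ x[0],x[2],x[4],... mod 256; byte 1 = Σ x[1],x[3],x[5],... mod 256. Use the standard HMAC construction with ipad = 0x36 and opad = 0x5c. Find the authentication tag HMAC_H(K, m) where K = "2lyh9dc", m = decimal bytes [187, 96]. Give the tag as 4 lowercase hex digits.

Key "2lyh9dc" = 32 6c 79 68 39 64 63 is exactly B = 7 bytes: K' = 32 6c 79 68 39 64 63.
K' ⊕ ipad = 04 5a 4f 5e 0f 52 55.  K' ⊕ opad = 6e 30 25 34 65 38 3f.
Inner input = (K'⊕ipad) ∥ m = 04 5a 4f 5e 0f 52 55 ∥ bb 60.
Inner hash: even-index sum = 279 mod 256 = 23; odd-index sum = 453 mod 256 = 197 → 17 c5.
Outer input = (K'⊕opad) ∥ inner = 6e 30 25 34 65 38 3f ∥ 17 c5.
Outer hash (tag): even-index sum = 508 mod 256 = 252; odd-index sum = 179 mod 256 = 179 → fc b3.

fcb3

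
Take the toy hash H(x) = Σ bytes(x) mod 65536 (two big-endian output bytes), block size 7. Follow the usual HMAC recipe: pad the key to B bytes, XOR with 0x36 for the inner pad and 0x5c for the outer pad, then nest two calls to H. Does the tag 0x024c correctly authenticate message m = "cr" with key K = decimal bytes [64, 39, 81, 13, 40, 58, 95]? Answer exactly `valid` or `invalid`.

invalid

Key decimal bytes [64, 39, 81, 13, 40, 58, 95] = 40 27 51 0d 28 3a 5f is exactly B = 7 bytes: K' = 40 27 51 0d 28 3a 5f.
K' ⊕ ipad = 76 11 67 3b 1e 0c 69; K' ⊕ opad = 1c 7b 0d 51 74 66 03.
Inner hash: sum = 118+17+103+59+30+12+105+99+114 = 657 → 02 91.
Outer hash (recomputed tag): sum = 28+123+13+81+116+102+3+2+145 = 613 → 02 65.
Recomputed tag = 0265; claimed = 024c → mismatch.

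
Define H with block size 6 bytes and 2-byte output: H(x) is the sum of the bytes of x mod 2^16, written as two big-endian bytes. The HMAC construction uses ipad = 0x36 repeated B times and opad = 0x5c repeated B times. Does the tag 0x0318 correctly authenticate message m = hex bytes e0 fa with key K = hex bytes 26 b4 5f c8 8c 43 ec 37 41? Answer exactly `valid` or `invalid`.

Key hex bytes 26 b4 5f c8 8c 43 ec 37 41 is 9 bytes > B = 6, so hash it first: H(key) = 04 34, then zero-pad to 6 bytes: K' = 04 34 00 00 00 00.
K' ⊕ ipad = 32 02 36 36 36 36; K' ⊕ opad = 58 68 5c 5c 5c 5c.
Inner hash: sum = 50+2+54+54+54+54+224+250 = 742 → 02 e6.
Outer hash (recomputed tag): sum = 88+104+92+92+92+92+2+230 = 792 → 03 18.
Recomputed tag = 0318; claimed = 0318 → match.

valid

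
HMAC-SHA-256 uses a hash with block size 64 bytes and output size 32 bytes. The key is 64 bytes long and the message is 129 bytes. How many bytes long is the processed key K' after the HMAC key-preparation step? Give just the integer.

64

Key is 64 ≤ 64 bytes, zero-padded: |K'| = 64.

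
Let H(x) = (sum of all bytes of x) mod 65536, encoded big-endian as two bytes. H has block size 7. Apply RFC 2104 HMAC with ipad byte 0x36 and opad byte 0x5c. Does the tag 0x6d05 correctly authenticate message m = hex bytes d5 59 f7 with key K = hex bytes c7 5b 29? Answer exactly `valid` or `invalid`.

Key hex bytes c7 5b 29 is 3 bytes ≤ B = 7; zero-pad to 7 bytes: K' = c7 5b 29 00 00 00 00.
K' ⊕ ipad = f1 6d 1f 36 36 36 36; K' ⊕ opad = 9b 07 75 5c 5c 5c 5c.
Inner hash: sum = 241+109+31+54+54+54+54+213+89+247 = 1146 → 04 7a.
Outer hash (recomputed tag): sum = 155+7+117+92+92+92+92+4+122 = 773 → 03 05.
Recomputed tag = 0305; claimed = 6d05 → mismatch.

invalid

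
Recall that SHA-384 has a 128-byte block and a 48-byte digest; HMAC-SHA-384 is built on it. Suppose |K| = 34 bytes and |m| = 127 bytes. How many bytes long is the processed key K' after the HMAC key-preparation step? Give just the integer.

Key is 34 ≤ 128 bytes, zero-padded: |K'| = 128.

128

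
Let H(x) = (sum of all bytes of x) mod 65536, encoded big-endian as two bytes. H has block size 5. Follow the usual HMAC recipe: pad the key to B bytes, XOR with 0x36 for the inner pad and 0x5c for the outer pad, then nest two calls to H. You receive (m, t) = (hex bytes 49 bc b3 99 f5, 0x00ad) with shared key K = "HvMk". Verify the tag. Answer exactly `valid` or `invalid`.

Key "HvMk" = 48 76 4d 6b is 4 bytes ≤ B = 5; zero-pad to 5 bytes: K' = 48 76 4d 6b 00.
K' ⊕ ipad = 7e 40 7b 5d 36; K' ⊕ opad = 14 2a 11 37 5c.
Inner hash: sum = 126+64+123+93+54+73+188+179+153+245 = 1298 → 05 12.
Outer hash (recomputed tag): sum = 20+42+17+55+92+5+18 = 249 → 00 f9.
Recomputed tag = 00f9; claimed = 00ad → mismatch.

invalid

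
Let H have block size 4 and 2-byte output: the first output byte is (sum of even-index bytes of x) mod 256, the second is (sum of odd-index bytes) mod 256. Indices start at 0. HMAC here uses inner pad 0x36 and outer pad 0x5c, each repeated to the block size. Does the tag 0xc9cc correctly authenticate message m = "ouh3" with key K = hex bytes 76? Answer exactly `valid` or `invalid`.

invalid

Key hex bytes 76 is 1 byte ≤ B = 4; zero-pad to 4 bytes: K' = 76 00 00 00.
K' ⊕ ipad = 40 36 36 36; K' ⊕ opad = 2a 5c 5c 5c.
Inner hash: even-index sum = 333 mod 256 = 77; odd-index sum = 276 mod 256 = 20 → 4d 14.
Outer hash (recomputed tag): even-index sum = 211 mod 256 = 211; odd-index sum = 204 mod 256 = 204 → d3 cc.
Recomputed tag = d3cc; claimed = c9cc → mismatch.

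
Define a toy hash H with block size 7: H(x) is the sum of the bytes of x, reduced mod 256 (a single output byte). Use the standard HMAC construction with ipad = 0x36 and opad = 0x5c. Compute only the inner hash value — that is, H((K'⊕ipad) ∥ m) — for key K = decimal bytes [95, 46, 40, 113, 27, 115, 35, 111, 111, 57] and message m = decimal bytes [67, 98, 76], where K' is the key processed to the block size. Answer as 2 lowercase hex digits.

Key decimal bytes [95, 46, 40, 113, 27, 115, 35, 111, 111, 57] = 5f 2e 28 71 1b 73 23 6f 6f 39 is 10 bytes > B = 7, so hash it first: H(key) = ee, then zero-pad to 7 bytes: K' = ee 00 00 00 00 00 00.
K' ⊕ ipad = d8 36 36 36 36 36 36.
Inner input = d8 36 36 36 36 36 36 ∥ 43 62 4c.
Inner hash: sum = 216+54+54+54+54+54+54+67+98+76 = 781; mod 256 = 13 → 0d.

0d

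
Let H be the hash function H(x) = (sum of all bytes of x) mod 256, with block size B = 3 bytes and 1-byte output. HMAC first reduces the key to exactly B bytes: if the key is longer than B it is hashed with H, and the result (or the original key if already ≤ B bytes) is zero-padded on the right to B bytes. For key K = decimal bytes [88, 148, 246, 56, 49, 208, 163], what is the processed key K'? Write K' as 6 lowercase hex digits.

|K| = 7 > B = 3, so first hash the key.
H(K): sum = 88+148+246+56+49+208+163 = 958; mod 256 = 190 → be.
Zero-pad H(K) = be to 3 bytes: K' = be 00 00.

be0000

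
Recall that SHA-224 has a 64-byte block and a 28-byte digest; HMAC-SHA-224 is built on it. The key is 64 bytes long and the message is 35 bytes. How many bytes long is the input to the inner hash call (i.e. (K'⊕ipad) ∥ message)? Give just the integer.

Key is 64 ≤ 64 bytes, zero-padded: |K'| = 64.
Inner input = (K'⊕ipad) ∥ m → 64 + 35 = 99 bytes.

99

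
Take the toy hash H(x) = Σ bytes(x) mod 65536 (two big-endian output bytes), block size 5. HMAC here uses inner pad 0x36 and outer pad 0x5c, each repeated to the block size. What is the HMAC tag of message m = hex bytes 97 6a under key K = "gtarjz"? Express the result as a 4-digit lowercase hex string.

02bd

Key "gtarjz" = 67 74 61 72 6a 7a is 6 bytes > B = 5, so hash it first: H(key) = 02 92, then zero-pad to 5 bytes: K' = 02 92 00 00 00.
K' ⊕ ipad = 34 a4 36 36 36.  K' ⊕ opad = 5e ce 5c 5c 5c.
Inner input = (K'⊕ipad) ∥ m = 34 a4 36 36 36 ∥ 97 6a.
Inner hash: sum = 52+164+54+54+54+151+106 = 635 → 02 7b.
Outer input = (K'⊕opad) ∥ inner = 5e ce 5c 5c 5c ∥ 02 7b.
Outer hash (tag): sum = 94+206+92+92+92+2+123 = 701 → 02 bd.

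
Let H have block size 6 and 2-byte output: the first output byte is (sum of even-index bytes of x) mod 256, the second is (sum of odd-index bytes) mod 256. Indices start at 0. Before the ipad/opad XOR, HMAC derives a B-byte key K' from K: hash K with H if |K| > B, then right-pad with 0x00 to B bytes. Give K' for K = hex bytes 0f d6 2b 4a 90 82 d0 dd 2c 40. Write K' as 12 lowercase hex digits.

|K| = 10 > B = 6, so first hash the key.
H(K): even-index sum = 454 mod 256 = 198; odd-index sum = 703 mod 256 = 191 → c6 bf.
Zero-pad H(K) = c6 bf to 6 bytes: K' = c6 bf 00 00 00 00.

c6bf00000000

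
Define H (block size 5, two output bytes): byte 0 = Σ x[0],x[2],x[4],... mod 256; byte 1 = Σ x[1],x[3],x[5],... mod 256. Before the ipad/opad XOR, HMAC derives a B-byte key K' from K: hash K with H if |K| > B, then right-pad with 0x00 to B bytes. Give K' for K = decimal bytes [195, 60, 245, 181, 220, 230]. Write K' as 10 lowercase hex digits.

|K| = 6 > B = 5, so first hash the key.
H(K): even-index sum = 660 mod 256 = 148; odd-index sum = 471 mod 256 = 215 → 94 d7.
Zero-pad H(K) = 94 d7 to 5 bytes: K' = 94 d7 00 00 00.

94d7000000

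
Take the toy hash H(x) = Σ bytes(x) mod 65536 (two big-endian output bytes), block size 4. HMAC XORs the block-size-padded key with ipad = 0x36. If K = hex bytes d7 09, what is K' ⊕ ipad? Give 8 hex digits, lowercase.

Key hex bytes d7 09 is 2 bytes ≤ B = 4; zero-pad to 4 bytes: K' = d7 09 00 00.
XOR each byte with 0x36: d7⊕36=e1, 09⊕36=3f, 00⊕36=36, 00⊕36=36.

e13f3636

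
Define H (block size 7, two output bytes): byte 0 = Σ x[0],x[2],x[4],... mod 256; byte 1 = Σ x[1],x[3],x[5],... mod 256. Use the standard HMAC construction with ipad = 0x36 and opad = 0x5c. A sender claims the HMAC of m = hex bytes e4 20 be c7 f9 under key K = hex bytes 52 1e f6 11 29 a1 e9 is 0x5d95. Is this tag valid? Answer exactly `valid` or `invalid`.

Key hex bytes 52 1e f6 11 29 a1 e9 is exactly B = 7 bytes: K' = 52 1e f6 11 29 a1 e9.
K' ⊕ ipad = 64 28 c0 27 1f 97 df; K' ⊕ opad = 0e 42 aa 4d 75 fd b5.
Inner hash: even-index sum = 777 mod 256 = 9; odd-index sum = 897 mod 256 = 129 → 09 81.
Outer hash (recomputed tag): even-index sum = 611 mod 256 = 99; odd-index sum = 405 mod 256 = 149 → 63 95.
Recomputed tag = 6395; claimed = 5d95 → mismatch.

invalid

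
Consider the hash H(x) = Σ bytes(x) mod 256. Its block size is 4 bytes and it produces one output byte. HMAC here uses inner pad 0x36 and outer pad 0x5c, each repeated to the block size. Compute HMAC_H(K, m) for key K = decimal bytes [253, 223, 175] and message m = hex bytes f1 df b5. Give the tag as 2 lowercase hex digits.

Key decimal bytes [253, 223, 175] = fd df af is 3 bytes ≤ B = 4; zero-pad to 4 bytes: K' = fd df af 00.
K' ⊕ ipad = cb e9 99 36.  K' ⊕ opad = a1 83 f3 5c.
Inner input = (K'⊕ipad) ∥ m = cb e9 99 36 ∥ f1 df b5.
Inner hash: sum = 203+233+153+54+241+223+181 = 1288; mod 256 = 8 → 08.
Outer input = (K'⊕opad) ∥ inner = a1 83 f3 5c ∥ 08.
Outer hash (tag): sum = 161+131+243+92+8 = 635; mod 256 = 123 → 7b.

7b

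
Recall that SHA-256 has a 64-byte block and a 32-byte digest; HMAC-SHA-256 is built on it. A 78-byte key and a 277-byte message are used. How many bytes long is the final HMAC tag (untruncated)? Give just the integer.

The tag is one SHA-256 digest: 32 bytes.

32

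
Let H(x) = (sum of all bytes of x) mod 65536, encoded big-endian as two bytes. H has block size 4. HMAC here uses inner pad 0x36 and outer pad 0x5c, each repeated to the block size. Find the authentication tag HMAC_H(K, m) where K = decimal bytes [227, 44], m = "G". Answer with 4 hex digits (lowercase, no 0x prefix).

028a

Key decimal bytes [227, 44] = e3 2c is 2 bytes ≤ B = 4; zero-pad to 4 bytes: K' = e3 2c 00 00.
K' ⊕ ipad = d5 1a 36 36.  K' ⊕ opad = bf 70 5c 5c.
Inner input = (K'⊕ipad) ∥ m = d5 1a 36 36 ∥ 47.
Inner hash: sum = 213+26+54+54+71 = 418 → 01 a2.
Outer input = (K'⊕opad) ∥ inner = bf 70 5c 5c ∥ 01 a2.
Outer hash (tag): sum = 191+112+92+92+1+162 = 650 → 02 8a.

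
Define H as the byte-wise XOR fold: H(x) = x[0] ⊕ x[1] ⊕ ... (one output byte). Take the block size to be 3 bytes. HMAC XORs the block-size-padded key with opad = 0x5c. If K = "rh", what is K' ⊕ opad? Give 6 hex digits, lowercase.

Key "rh" = 72 68 is 2 bytes ≤ B = 3; zero-pad to 3 bytes: K' = 72 68 00.
XOR each byte with 0x5c: 72⊕5c=2e, 68⊕5c=34, 00⊕5c=5c.

2e345c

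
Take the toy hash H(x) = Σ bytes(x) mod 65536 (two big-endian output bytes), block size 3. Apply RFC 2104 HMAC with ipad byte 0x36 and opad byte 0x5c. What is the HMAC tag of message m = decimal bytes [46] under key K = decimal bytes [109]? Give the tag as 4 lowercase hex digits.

01de

Key decimal bytes [109] = 6d is 1 byte ≤ B = 3; zero-pad to 3 bytes: K' = 6d 00 00.
K' ⊕ ipad = 5b 36 36.  K' ⊕ opad = 31 5c 5c.
Inner input = (K'⊕ipad) ∥ m = 5b 36 36 ∥ 2e.
Inner hash: sum = 91+54+54+46 = 245 → 00 f5.
Outer input = (K'⊕opad) ∥ inner = 31 5c 5c ∥ 00 f5.
Outer hash (tag): sum = 49+92+92+0+245 = 478 → 01 de.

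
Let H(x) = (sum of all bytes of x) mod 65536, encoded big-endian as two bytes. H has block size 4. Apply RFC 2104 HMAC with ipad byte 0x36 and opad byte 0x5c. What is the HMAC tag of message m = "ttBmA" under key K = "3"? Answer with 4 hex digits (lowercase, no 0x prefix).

Key "3" = 33 is 1 byte ≤ B = 4; zero-pad to 4 bytes: K' = 33 00 00 00.
K' ⊕ ipad = 05 36 36 36.  K' ⊕ opad = 6f 5c 5c 5c.
Inner input = (K'⊕ipad) ∥ m = 05 36 36 36 ∥ 74 74 42 6d 41.
Inner hash: sum = 5+54+54+54+116+116+66+109+65 = 639 → 02 7f.
Outer input = (K'⊕opad) ∥ inner = 6f 5c 5c 5c ∥ 02 7f.
Outer hash (tag): sum = 111+92+92+92+2+127 = 516 → 02 04.

0204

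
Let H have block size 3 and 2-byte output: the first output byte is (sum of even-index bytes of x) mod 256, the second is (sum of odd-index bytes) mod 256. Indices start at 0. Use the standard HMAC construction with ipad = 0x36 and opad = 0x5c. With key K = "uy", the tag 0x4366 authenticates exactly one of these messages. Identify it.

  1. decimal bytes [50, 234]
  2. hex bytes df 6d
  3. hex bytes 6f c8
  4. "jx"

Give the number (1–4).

3

Key "uy" = 75 79 is 2 bytes ≤ B = 3; zero-pad to 3 bytes: K' = 75 79 00.
K' ⊕ ipad = 43 4f 36; K' ⊕ opad = 29 25 5c.
m1: inner = H(43 4f 36 32 ea) = 63 81; tag = H(29 25 5c 63 81) = 0688
m2: inner = H(43 4f 36 df 6d) = e6 2e; tag = H(29 25 5c e6 2e) = b30b
m3: inner = H(43 4f 36 6f c8) = 41 be; tag = H(29 25 5c 41 be) = 4366 ← matches
m4: inner = H(43 4f 36 6a 78) = f1 b9; tag = H(29 25 5c f1 b9) = 3e16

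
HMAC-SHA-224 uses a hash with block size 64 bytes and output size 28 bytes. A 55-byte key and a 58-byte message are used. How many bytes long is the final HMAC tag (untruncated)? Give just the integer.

The tag is one SHA-224 digest: 28 bytes.

28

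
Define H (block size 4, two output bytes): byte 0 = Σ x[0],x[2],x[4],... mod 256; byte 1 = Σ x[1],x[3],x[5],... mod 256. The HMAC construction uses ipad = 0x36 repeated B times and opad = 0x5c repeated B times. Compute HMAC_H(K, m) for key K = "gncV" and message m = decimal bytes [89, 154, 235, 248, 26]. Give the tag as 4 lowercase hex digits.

7e86

Key "gncV" = 67 6e 63 56 is exactly B = 4 bytes: K' = 67 6e 63 56.
K' ⊕ ipad = 51 58 55 60.  K' ⊕ opad = 3b 32 3f 0a.
Inner input = (K'⊕ipad) ∥ m = 51 58 55 60 ∥ 59 9a eb f8 1a.
Inner hash: even-index sum = 516 mod 256 = 4; odd-index sum = 586 mod 256 = 74 → 04 4a.
Outer input = (K'⊕opad) ∥ inner = 3b 32 3f 0a ∥ 04 4a.
Outer hash (tag): even-index sum = 126 mod 256 = 126; odd-index sum = 134 mod 256 = 134 → 7e 86.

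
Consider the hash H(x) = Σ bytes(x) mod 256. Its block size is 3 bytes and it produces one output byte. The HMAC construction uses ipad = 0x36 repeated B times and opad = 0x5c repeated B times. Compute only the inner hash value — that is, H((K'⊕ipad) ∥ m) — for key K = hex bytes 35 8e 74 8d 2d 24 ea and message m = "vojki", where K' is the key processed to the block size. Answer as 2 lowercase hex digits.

58

Key hex bytes 35 8e 74 8d 2d 24 ea is 7 bytes > B = 3, so hash it first: H(key) = ff, then zero-pad to 3 bytes: K' = ff 00 00.
K' ⊕ ipad = c9 36 36.
Inner input = c9 36 36 ∥ 76 6f 6a 6b 69.
Inner hash: sum = 201+54+54+118+111+106+107+105 = 856; mod 256 = 88 → 58.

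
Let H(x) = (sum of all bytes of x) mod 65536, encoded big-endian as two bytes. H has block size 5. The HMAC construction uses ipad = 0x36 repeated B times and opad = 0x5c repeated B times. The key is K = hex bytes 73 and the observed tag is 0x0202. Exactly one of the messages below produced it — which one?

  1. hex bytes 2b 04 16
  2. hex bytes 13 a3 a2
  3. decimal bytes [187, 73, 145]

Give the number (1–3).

Key hex bytes 73 is 1 byte ≤ B = 5; zero-pad to 5 bytes: K' = 73 00 00 00 00.
K' ⊕ ipad = 45 36 36 36 36; K' ⊕ opad = 2f 5c 5c 5c 5c.
m1: inner = H(45 36 36 36 36 2b 04 16) = 01 62; tag = H(2f 5c 5c 5c 5c 01 62) = 0202 ← matches
m2: inner = H(45 36 36 36 36 13 a3 a2) = 02 75; tag = H(2f 5c 5c 5c 5c 02 75) = 0216
m3: inner = H(45 36 36 36 36 bb 49 91) = 02 b2; tag = H(2f 5c 5c 5c 5c 02 b2) = 0253

1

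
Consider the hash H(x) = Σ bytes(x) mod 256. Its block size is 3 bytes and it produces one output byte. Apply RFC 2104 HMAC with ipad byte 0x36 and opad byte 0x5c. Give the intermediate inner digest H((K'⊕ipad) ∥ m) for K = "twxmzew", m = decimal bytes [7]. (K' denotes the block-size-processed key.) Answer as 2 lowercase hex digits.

Key "twxmzew" = 74 77 78 6d 7a 65 77 is 7 bytes > B = 3, so hash it first: H(key) = 26, then zero-pad to 3 bytes: K' = 26 00 00.
K' ⊕ ipad = 10 36 36.
Inner input = 10 36 36 ∥ 07.
Inner hash: sum = 16+54+54+7 = 131 → 83.

83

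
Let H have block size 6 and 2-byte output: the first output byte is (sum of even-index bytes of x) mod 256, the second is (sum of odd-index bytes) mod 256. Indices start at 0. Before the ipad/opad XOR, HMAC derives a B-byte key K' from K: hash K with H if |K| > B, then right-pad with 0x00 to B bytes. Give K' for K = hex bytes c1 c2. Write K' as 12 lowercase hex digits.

c1c200000000

Key hex bytes c1 c2 is 2 bytes ≤ B = 6; zero-pad to 6 bytes: K' = c1 c2 00 00 00 00.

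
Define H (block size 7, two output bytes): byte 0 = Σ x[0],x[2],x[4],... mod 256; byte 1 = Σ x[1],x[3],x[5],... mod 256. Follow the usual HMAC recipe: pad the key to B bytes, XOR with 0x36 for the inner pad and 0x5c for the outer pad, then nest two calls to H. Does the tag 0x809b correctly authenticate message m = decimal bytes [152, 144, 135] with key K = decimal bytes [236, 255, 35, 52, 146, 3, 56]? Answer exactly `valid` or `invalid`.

Key decimal bytes [236, 255, 35, 52, 146, 3, 56] = ec ff 23 34 92 03 38 is exactly B = 7 bytes: K' = ec ff 23 34 92 03 38.
K' ⊕ ipad = da c9 15 02 a4 35 0e; K' ⊕ opad = b0 a3 7f 68 ce 5f 64.
Inner hash: even-index sum = 561 mod 256 = 49; odd-index sum = 543 mod 256 = 31 → 31 1f.
Outer hash (recomputed tag): even-index sum = 640 mod 256 = 128; odd-index sum = 411 mod 256 = 155 → 80 9b.
Recomputed tag = 809b; claimed = 809b → match.

valid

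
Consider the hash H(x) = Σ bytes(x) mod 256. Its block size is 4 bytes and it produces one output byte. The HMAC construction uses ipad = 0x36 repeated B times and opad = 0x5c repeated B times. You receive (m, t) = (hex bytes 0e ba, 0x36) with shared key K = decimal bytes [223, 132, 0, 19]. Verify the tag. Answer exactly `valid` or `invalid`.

invalid

Key decimal bytes [223, 132, 0, 19] = df 84 00 13 is exactly B = 4 bytes: K' = df 84 00 13.
K' ⊕ ipad = e9 b2 36 25; K' ⊕ opad = 83 d8 5c 4f.
Inner hash: sum = 233+178+54+37+14+186 = 702; mod 256 = 190 → be.
Outer hash (recomputed tag): sum = 131+216+92+79+190 = 708; mod 256 = 196 → c4.
Recomputed tag = c4; claimed = 36 → mismatch.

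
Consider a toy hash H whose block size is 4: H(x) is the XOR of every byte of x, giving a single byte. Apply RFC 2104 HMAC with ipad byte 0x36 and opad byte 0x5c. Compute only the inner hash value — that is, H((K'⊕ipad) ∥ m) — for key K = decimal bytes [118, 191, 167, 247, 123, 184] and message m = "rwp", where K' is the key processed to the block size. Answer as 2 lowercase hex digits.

2f

Key decimal bytes [118, 191, 167, 247, 123, 184] = 76 bf a7 f7 7b b8 is 6 bytes > B = 4, so hash it first: H(key) = 5a, then zero-pad to 4 bytes: K' = 5a 00 00 00.
K' ⊕ ipad = 6c 36 36 36.
Inner input = 6c 36 36 36 ∥ 72 77 70.
Inner hash: XOR 6c⊕36⊕36⊕36⊕72⊕77⊕70 = 2f.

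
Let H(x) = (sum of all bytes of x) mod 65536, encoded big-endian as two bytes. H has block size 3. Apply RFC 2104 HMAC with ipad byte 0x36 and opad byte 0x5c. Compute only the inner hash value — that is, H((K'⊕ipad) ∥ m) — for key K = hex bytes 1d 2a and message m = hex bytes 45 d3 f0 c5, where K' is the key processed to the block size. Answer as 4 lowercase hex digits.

034a

Key hex bytes 1d 2a is 2 bytes ≤ B = 3; zero-pad to 3 bytes: K' = 1d 2a 00.
K' ⊕ ipad = 2b 1c 36.
Inner input = 2b 1c 36 ∥ 45 d3 f0 c5.
Inner hash: sum = 43+28+54+69+211+240+197 = 842 → 03 4a.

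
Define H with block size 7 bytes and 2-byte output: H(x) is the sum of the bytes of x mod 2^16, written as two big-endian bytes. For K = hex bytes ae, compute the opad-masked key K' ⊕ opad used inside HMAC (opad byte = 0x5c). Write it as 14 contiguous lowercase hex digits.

f25c5c5c5c5c5c

Key hex bytes ae is 1 byte ≤ B = 7; zero-pad to 7 bytes: K' = ae 00 00 00 00 00 00.
XOR each byte with 0x5c: ae⊕5c=f2, 00⊕5c=5c, 00⊕5c=5c, 00⊕5c=5c, 00⊕5c=5c, 00⊕5c=5c, 00⊕5c=5c.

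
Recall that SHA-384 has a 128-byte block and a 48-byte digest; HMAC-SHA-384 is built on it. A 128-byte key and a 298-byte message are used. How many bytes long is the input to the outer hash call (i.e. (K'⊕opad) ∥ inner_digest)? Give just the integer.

176

Key is 128 ≤ 128 bytes, zero-padded: |K'| = 128.
Outer input = (K'⊕opad) ∥ H(inner) → 128 + 48 = 176 bytes.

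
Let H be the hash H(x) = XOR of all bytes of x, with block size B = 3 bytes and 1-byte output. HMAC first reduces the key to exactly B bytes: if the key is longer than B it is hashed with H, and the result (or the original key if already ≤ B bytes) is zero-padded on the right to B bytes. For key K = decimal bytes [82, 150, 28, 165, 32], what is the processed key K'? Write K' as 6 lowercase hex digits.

|K| = 5 > B = 3, so first hash the key.
H(K): XOR 52⊕96⊕1c⊕a5⊕20 = 5d.
Zero-pad H(K) = 5d to 3 bytes: K' = 5d 00 00.

5d0000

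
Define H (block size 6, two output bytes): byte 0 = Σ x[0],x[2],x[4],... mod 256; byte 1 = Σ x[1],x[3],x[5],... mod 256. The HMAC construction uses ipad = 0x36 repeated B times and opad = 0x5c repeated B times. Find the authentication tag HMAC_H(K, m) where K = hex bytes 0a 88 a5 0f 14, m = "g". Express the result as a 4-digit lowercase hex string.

efb0

Key hex bytes 0a 88 a5 0f 14 is 5 bytes ≤ B = 6; zero-pad to 6 bytes: K' = 0a 88 a5 0f 14 00.
K' ⊕ ipad = 3c be 93 39 22 36.  K' ⊕ opad = 56 d4 f9 53 48 5c.
Inner input = (K'⊕ipad) ∥ m = 3c be 93 39 22 36 ∥ 67.
Inner hash: even-index sum = 344 mod 256 = 88; odd-index sum = 301 mod 256 = 45 → 58 2d.
Outer input = (K'⊕opad) ∥ inner = 56 d4 f9 53 48 5c ∥ 58 2d.
Outer hash (tag): even-index sum = 495 mod 256 = 239; odd-index sum = 432 mod 256 = 176 → ef b0.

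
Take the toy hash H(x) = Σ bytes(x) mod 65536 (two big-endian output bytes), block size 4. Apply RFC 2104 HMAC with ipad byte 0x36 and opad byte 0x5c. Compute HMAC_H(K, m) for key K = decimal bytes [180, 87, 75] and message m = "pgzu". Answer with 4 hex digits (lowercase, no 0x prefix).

01c5

Key decimal bytes [180, 87, 75] = b4 57 4b is 3 bytes ≤ B = 4; zero-pad to 4 bytes: K' = b4 57 4b 00.
K' ⊕ ipad = 82 61 7d 36.  K' ⊕ opad = e8 0b 17 5c.
Inner input = (K'⊕ipad) ∥ m = 82 61 7d 36 ∥ 70 67 7a 75.
Inner hash: sum = 130+97+125+54+112+103+122+117 = 860 → 03 5c.
Outer input = (K'⊕opad) ∥ inner = e8 0b 17 5c ∥ 03 5c.
Outer hash (tag): sum = 232+11+23+92+3+92 = 453 → 01 c5.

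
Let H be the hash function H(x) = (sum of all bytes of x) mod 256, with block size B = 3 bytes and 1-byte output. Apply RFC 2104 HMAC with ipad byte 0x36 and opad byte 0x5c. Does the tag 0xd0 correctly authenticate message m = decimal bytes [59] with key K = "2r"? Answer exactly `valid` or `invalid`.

invalid

Key "2r" = 32 72 is 2 bytes ≤ B = 3; zero-pad to 3 bytes: K' = 32 72 00.
K' ⊕ ipad = 04 44 36; K' ⊕ opad = 6e 2e 5c.
Inner hash: sum = 4+68+54+59 = 185 → b9.
Outer hash (recomputed tag): sum = 110+46+92+185 = 433; mod 256 = 177 → b1.
Recomputed tag = b1; claimed = d0 → mismatch.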